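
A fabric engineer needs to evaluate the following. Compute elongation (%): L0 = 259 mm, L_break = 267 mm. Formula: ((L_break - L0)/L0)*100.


Formula: Elongation (%) = ((L_break - L0) / L0) * 100
Step 1: Extension = 267 - 259 = 8 mm
Step 2: Elongation = (8 / 259) * 100
Step 3: Elongation = 0.030888 * 100 = 3.0888% ≈ 3.1%

3.1%


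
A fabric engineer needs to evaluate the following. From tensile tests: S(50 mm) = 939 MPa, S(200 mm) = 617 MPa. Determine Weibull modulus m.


Formula: m = ln(L1/L2) / ln(S2/S1)
Step 1: ln(L1/L2) = ln(50/200) = -1.38629
Step 2: S2/S1 = 617/939 = 0.65708
Step 3: ln(S2/S1) = ln(0.65708) = -0.41995
Step 4: m = -1.38629 / -0.41995 = 3.30

3.30 (Weibull m)


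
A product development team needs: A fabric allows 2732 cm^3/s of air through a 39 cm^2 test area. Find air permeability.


Formula: Air Permeability = Airflow / Test Area
AP = 2732 cm^3/s / 39 cm^2
AP = 70.1 cm^3/s/cm^2

70.1 cm^3/s/cm^2


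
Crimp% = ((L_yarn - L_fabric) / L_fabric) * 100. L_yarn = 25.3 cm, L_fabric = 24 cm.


Formula: Crimp% = ((L_yarn - L_fabric) / L_fabric) * 100
Step 1: Extension = 25.3 - 24 = 1.3 cm
Step 2: Crimp% = (1.3 / 24) * 100
Step 3: Crimp% = 0.054167 * 100 = 5.4167% ≈ 5.4%

5.4%


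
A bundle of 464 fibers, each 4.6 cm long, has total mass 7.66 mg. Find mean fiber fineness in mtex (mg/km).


Formula: fineness (mtex) = mass (mg) / total length (km) = (mass_mg / total_length_m) * 1000
Step 1: Convert fiber length: 4.6 cm = 0.046 m
Step 2: Total fiber length = 464 * 0.046 = 21.344 m
Step 3: Linear density = 7.66 mg / 21.344 m = 0.3589 mg/m
Step 4: fineness = 0.3589 * 1000 = 358.9 mtex

358.9 mtex


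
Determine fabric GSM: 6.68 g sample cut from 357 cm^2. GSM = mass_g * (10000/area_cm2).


Formula: GSM = mass_g / area_m2
Step 1: Convert area: 357 cm^2 = 357 / 10000 = 0.0357 m^2
Step 2: GSM = 6.68 g / 0.0357 m^2 = 187.1 g/m^2

187.1 g/m^2


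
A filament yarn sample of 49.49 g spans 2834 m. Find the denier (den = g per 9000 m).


Formula: den = (mass_g / length_m) * 9000
Substituting: den = (49.49 / 2834) * 9000
Intermediate: 49.49 / 2834 = 0.01746295 g/m
den = 0.01746295 * 9000 = 157.2 denier

157.2 denier


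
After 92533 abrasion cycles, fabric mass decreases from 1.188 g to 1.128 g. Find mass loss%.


Formula: Mass loss% = ((m_before - m_after) / m_before) * 100
Step 1: Mass loss = 1.188 - 1.128 = 0.06 g
Step 2: Ratio = 0.06 / 1.188 = 0.0505051
Step 3: Mass loss% = 0.0505051 * 100 = 5.05051% ≈ 5.05%

5.05%


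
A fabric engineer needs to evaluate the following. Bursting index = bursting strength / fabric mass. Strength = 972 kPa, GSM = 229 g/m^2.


Formula: Bursting Index = Bursting Strength / Fabric GSM
BI = 972 kPa / 229 g/m^2
BI = 4.245 kPa/(g/m^2)

4.245 kPa/(g/m^2)


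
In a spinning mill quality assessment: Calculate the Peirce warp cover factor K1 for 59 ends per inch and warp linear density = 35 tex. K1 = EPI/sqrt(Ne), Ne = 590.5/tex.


Formula: K1 = EPI / sqrt(Ne), with Ne = 590.5 / tex_warp
Step 1: Ne = 590.5 / 35 = 16.871
Step 2: sqrt(Ne) = sqrt(16.871) = 4.1074
Step 3: K1 = 59 / 4.1074 = 14.4

14.4


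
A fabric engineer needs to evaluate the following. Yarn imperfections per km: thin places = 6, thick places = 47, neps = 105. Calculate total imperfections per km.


Formula: Total = thin places + thick places + neps
Total = 6 + 47 + 105
Total = 158 imperfections/km

158 imperfections/km


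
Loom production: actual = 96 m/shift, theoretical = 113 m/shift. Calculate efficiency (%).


Formula: Efficiency% = (Actual output / Theoretical output) * 100
Efficiency% = (96 / 113) * 100
Efficiency% = 0.849558 * 100 = 84.9558% ≈ 85.0%

85.0%


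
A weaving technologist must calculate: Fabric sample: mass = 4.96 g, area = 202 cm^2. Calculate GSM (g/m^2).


Formula: GSM = mass_g / area_m2
Step 1: Convert area: 202 cm^2 = 202 / 10000 = 0.0202 m^2
Step 2: GSM = 4.96 g / 0.0202 m^2 = 245.5 g/m^2

245.5 g/m^2


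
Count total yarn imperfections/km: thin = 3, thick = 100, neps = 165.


Formula: Total = thin places + thick places + neps
Total = 3 + 100 + 165
Total = 268 imperfections/km

268 imperfections/km


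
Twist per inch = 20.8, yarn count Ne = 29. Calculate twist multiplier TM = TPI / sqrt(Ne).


Formula: TM = TPI / sqrt(Ne)
Step 1: sqrt(Ne) = sqrt(29) = 5.3852
Step 2: TM = 20.8 / 5.3852 = 3.86

3.86 TM


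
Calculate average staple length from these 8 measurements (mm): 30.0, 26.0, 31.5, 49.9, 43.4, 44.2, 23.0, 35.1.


Formula: Mean = sum of lengths / count
Sum = 30.0 + 26.0 + 31.5 + 49.9 + 43.4 + 44.2 + 23.0 + 35.1
Sum = 283.1 mm
Mean = 283.1 / 8 = 35.39 mm

35.39 mm


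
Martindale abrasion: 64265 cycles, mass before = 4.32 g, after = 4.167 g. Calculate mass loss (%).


Formula: Mass loss% = ((m_before - m_after) / m_before) * 100
Step 1: Mass loss = 4.32 - 4.167 = 0.153 g
Step 2: Ratio = 0.153 / 4.32 = 0.0354167
Step 3: Mass loss% = 0.0354167 * 100 = 3.54167% ≈ 3.54%

3.54%


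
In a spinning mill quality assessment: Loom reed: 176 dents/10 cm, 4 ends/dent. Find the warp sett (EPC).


Formula: EPC = (dents per 10 cm * ends per dent) / 10
Step 1: Total ends per 10 cm = 176 * 4 = 704
Step 2: EPC = 704 / 10 = 70.4 ends/cm

70.4 ends/cm


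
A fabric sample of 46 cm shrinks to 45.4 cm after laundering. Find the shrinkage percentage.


Formula: Shrinkage% = ((L_before - L_after) / L_before) * 100
Step 1: Shrinkage = 46 - 45.4 = 0.6 cm
Step 2: Shrinkage% = (0.6 / 46) * 100
Step 3: Shrinkage% = 0.013043 * 100 = 1.3043% ≈ 1.3%

1.3%


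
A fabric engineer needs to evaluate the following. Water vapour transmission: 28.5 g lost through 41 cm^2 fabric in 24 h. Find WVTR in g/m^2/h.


Formula: WVTR = mass_loss / (area * time)
Step 1: Convert area: 41 cm^2 = 0.0041 m^2
Step 2: WVTR = 28.5 g / (0.0041 m^2 * 24 h)
Step 3: WVTR = 28.5 / 0.0984 = 289.6 g/m^2/h

289.6 g/m^2/h


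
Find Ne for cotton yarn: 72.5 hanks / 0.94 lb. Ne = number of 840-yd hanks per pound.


Formula: Ne = hanks / mass_lb
Substituting: Ne = 72.5 / 0.94
Ne = 77.1

77.1 Ne


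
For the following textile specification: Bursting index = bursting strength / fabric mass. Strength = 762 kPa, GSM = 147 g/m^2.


Formula: Bursting Index = Bursting Strength / Fabric GSM
BI = 762 kPa / 147 g/m^2
BI = 5.184 kPa/(g/m^2)

5.184 kPa/(g/m^2)


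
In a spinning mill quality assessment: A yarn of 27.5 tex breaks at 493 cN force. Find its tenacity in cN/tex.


Formula: Tenacity = Breaking force / Linear density
Tenacity = 493 cN / 27.5 tex
Tenacity = 17.93 cN/tex

17.93 cN/tex


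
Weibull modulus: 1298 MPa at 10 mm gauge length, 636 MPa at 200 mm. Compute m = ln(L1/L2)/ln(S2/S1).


Formula: m = ln(L1/L2) / ln(S2/S1)
Step 1: ln(L1/L2) = ln(10/200) = -2.99573
Step 2: S2/S1 = 636/1298 = 0.48998
Step 3: ln(S2/S1) = ln(0.48998) = -0.71339
Step 4: m = -2.99573 / -0.71339 = 4.20

4.20 (Weibull m)


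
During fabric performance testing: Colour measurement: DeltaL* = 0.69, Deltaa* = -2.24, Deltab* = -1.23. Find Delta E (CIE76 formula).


Formula: Delta E = sqrt(dL*^2 + da*^2 + db*^2)
Step 1: dL*^2 = 0.69^2 = 0.4761
Step 2: da*^2 = (-2.24)^2 = 5.0176
Step 3: db*^2 = (-1.23)^2 = 1.5129
Step 4: Sum = 0.4761 + 5.0176 + 1.5129 = 7.0066
Step 5: Delta E = sqrt(7.0066) = 2.65

2.65 Delta E


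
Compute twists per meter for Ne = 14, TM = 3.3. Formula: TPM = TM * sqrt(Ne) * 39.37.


Formula: TPM = TM * sqrt(Ne) * 39.37
Step 1: sqrt(Ne) = sqrt(14) = 3.7417
Step 2: TM * sqrt(Ne) = 3.3 * 3.7417 = 12.3476
Step 3: TPM = 12.3476 * 39.37 = 486 twists/m

486 twists/m


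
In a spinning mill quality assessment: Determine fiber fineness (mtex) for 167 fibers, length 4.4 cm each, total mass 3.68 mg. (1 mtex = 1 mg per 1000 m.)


Formula: fineness (mtex) = mass (mg) / total length (km) = (mass_mg / total_length_m) * 1000
Step 1: Convert fiber length: 4.4 cm = 0.044 m
Step 2: Total fiber length = 167 * 0.044 = 7.348 m
Step 3: Linear density = 3.68 mg / 7.348 m = 0.5008 mg/m
Step 4: fineness = 0.5008 * 1000 = 500.8 mtex

500.8 mtex


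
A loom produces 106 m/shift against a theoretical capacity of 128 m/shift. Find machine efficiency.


Formula: Efficiency% = (Actual output / Theoretical output) * 100
Efficiency% = (106 / 128) * 100
Efficiency% = 0.828125 * 100 = 82.8125% ≈ 82.8%

82.8%


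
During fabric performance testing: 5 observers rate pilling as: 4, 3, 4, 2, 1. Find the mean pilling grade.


Formula: Mean = sum / count
Sum = 4 + 3 + 4 + 2 + 1 = 14
Mean = 14 / 5 = 2.8

2.8


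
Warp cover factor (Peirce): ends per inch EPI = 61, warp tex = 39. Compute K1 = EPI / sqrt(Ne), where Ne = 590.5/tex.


Formula: K1 = EPI / sqrt(Ne), with Ne = 590.5 / tex_warp
Step 1: Ne = 590.5 / 39 = 15.141
Step 2: sqrt(Ne) = sqrt(15.141) = 3.8911
Step 3: K1 = 61 / 3.8911 = 15.7

15.7


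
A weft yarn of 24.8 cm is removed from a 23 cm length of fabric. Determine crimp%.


Formula: Crimp% = ((L_yarn - L_fabric) / L_fabric) * 100
Step 1: Extension = 24.8 - 23 = 1.8 cm
Step 2: Crimp% = (1.8 / 23) * 100
Step 3: Crimp% = 0.078261 * 100 = 7.8261% ≈ 7.8%

7.8%


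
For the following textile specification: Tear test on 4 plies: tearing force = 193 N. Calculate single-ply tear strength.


Formula: Per-ply strength = Total force / Number of plies
Per-ply = 193 N / 4
Per-ply = 48.25 N

48.25 N


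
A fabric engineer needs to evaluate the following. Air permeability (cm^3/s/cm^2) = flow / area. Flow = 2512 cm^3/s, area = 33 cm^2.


Formula: Air Permeability = Airflow / Test Area
AP = 2512 cm^3/s / 33 cm^2
AP = 76.1 cm^3/s/cm^2

76.1 cm^3/s/cm^2


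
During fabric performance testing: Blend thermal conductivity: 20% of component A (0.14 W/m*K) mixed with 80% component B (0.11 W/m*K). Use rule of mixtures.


Formula: Blend property = (fraction_A * property_A) + (fraction_B * property_B)
Step 1: Contribution A = 20/100 * 0.14 W/m*K = 0.028 W/m*K
Step 2: Contribution B = 80/100 * 0.11 W/m*K = 0.088 W/m*K
Step 3: Blend thermal conductivity = 0.028 + 0.088 = 0.116 W/m*K

0.116 W/m*K


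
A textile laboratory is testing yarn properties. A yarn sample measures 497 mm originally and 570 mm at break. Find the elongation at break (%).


Formula: Elongation (%) = ((L_break - L0) / L0) * 100
Step 1: Extension = 570 - 497 = 73 mm
Step 2: Elongation = (73 / 497) * 100
Step 3: Elongation = 0.146881 * 100 = 14.6881% ≈ 14.7%

14.7%


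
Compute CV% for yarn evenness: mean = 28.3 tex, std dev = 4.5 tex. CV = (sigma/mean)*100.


Formula: CV% = (standard deviation / mean) * 100
Step 1: Ratio = 4.5 / 28.3 = 0.159011
Step 2: CV% = 0.159011 * 100 = 15.9011% ≈ 15.9%

15.9%


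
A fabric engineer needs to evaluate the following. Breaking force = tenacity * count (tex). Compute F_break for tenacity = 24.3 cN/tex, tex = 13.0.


Formula: Breaking force = Tenacity * Linear density
F = 24.3 cN/tex * 13.0 tex
F = 315.90 cN

315.90 cN


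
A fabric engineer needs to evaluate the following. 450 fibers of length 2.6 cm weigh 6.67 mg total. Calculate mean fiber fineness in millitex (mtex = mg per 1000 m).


Formula: fineness (mtex) = mass (mg) / total length (km) = (mass_mg / total_length_m) * 1000
Step 1: Convert fiber length: 2.6 cm = 0.026 m
Step 2: Total fiber length = 450 * 0.026 = 11.7 m
Step 3: Linear density = 6.67 mg / 11.7 m = 0.5701 mg/m
Step 4: fineness = 0.5701 * 1000 = 570.1 mtex

570.1 mtex


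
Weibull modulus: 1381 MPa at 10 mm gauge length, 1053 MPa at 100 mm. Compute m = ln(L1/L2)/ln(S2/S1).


Formula: m = ln(L1/L2) / ln(S2/S1)
Step 1: ln(L1/L2) = ln(10/100) = -2.30259
Step 2: S2/S1 = 1053/1381 = 0.76249
Step 3: ln(S2/S1) = ln(0.76249) = -0.27117
Step 4: m = -2.30259 / -0.27117 = 8.49

8.49 (Weibull m)


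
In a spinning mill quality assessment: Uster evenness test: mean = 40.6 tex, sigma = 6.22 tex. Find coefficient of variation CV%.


Formula: CV% = (standard deviation / mean) * 100
Step 1: Ratio = 6.22 / 40.6 = 0.153202
Step 2: CV% = 0.153202 * 100 = 15.3202% ≈ 15.3%

15.3%


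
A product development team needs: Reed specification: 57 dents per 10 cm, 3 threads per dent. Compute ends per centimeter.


Formula: EPC = (dents per 10 cm * ends per dent) / 10
Step 1: Total ends per 10 cm = 57 * 3 = 171
Step 2: EPC = 171 / 10 = 17.1 ends/cm

17.1 ends/cm


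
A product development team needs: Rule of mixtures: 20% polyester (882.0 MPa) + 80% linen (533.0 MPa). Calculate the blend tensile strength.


Formula: Blend property = (fraction_A * property_A) + (fraction_B * property_B)
Step 1: Contribution A = 20/100 * 882.0 MPa = 176.4 MPa
Step 2: Contribution B = 80/100 * 533.0 MPa = 426.4 MPa
Step 3: Blend tensile strength = 176.4 + 426.4 = 602.8 MPa

602.8 MPa


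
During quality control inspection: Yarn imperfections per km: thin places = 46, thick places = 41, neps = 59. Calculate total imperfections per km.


Formula: Total = thin places + thick places + neps
Total = 46 + 41 + 59
Total = 146 imperfections/km

146 imperfections/km


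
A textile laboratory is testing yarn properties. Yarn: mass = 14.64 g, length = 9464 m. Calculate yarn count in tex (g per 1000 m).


Formula: Tex = (mass_g / length_m) * 1000
Substituting: Tex = (14.64 / 9464) * 1000
Intermediate: 14.64 / 9464 = 0.00154691 g/m
Tex = 0.00154691 * 1000 = 1.55 tex

1.55 tex


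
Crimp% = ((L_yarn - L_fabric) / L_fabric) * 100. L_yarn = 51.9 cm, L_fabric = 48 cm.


Formula: Crimp% = ((L_yarn - L_fabric) / L_fabric) * 100
Step 1: Extension = 51.9 - 48 = 3.9 cm
Step 2: Crimp% = (3.9 / 48) * 100
Step 3: Crimp% = 0.08125 * 100 = 8.125% ≈ 8.1%

8.1%


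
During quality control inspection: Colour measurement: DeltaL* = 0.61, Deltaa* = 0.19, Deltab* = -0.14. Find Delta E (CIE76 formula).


Formula: Delta E = sqrt(dL*^2 + da*^2 + db*^2)
Step 1: dL*^2 = 0.61^2 = 0.3721
Step 2: da*^2 = 0.19^2 = 0.0361
Step 3: db*^2 = (-0.14)^2 = 0.0196
Step 4: Sum = 0.3721 + 0.0361 + 0.0196 = 0.4278
Step 5: Delta E = sqrt(0.4278) = 0.65

0.65 Delta E


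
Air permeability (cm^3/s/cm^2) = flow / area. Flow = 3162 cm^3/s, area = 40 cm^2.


Formula: Air Permeability = Airflow / Test Area
AP = 3162 cm^3/s / 40 cm^2
AP = 79.1 cm^3/s/cm^2

79.1 cm^3/s/cm^2


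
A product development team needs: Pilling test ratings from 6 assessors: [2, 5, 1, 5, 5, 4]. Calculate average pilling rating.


Formula: Mean = sum / count
Sum = 2 + 5 + 1 + 5 + 5 + 4 = 22
Mean = 22 / 6 = 3.7

3.7


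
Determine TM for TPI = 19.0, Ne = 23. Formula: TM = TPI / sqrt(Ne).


Formula: TM = TPI / sqrt(Ne)
Step 1: sqrt(Ne) = sqrt(23) = 4.7958
Step 2: TM = 19.0 / 4.7958 = 3.96

3.96 TM


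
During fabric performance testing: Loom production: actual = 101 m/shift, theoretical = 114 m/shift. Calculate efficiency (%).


Formula: Efficiency% = (Actual output / Theoretical output) * 100
Efficiency% = (101 / 114) * 100
Efficiency% = 0.885965 * 100 = 88.5965% ≈ 88.6%

88.6%


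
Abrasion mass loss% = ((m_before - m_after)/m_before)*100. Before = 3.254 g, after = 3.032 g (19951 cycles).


Formula: Mass loss% = ((m_before - m_after) / m_before) * 100
Step 1: Mass loss = 3.254 - 3.032 = 0.222 g
Step 2: Ratio = 0.222 / 3.254 = 0.0682237
Step 3: Mass loss% = 0.0682237 * 100 = 6.82237% ≈ 6.82%

6.82%


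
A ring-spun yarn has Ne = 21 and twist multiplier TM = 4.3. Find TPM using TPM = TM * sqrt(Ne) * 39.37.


Formula: TPM = TM * sqrt(Ne) * 39.37
Step 1: sqrt(Ne) = sqrt(21) = 4.5826
Step 2: TM * sqrt(Ne) = 4.3 * 4.5826 = 19.7052
Step 3: TPM = 19.7052 * 39.37 = 776 twists/m

776 twists/m


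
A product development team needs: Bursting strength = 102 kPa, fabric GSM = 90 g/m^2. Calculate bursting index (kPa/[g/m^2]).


Formula: Bursting Index = Bursting Strength / Fabric GSM
BI = 102 kPa / 90 g/m^2
BI = 1.133 kPa/(g/m^2)

1.133 kPa/(g/m^2)


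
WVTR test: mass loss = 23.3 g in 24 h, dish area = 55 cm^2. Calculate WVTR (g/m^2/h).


Formula: WVTR = mass_loss / (area * time)
Step 1: Convert area: 55 cm^2 = 0.0055 m^2
Step 2: WVTR = 23.3 g / (0.0055 m^2 * 24 h)
Step 3: WVTR = 23.3 / 0.132 = 176.5 g/m^2/h

176.5 g/m^2/h


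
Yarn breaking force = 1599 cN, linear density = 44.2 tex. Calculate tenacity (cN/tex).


Formula: Tenacity = Breaking force / Linear density
Tenacity = 1599 cN / 44.2 tex
Tenacity = 36.18 cN/tex

36.18 cN/tex


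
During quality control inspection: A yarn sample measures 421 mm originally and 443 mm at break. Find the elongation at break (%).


Formula: Elongation (%) = ((L_break - L0) / L0) * 100
Step 1: Extension = 443 - 421 = 22 mm
Step 2: Elongation = (22 / 421) * 100
Step 3: Elongation = 0.052257 * 100 = 5.2257% ≈ 5.2%

5.2%


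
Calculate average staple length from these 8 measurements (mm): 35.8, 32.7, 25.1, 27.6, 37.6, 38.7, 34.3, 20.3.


Formula: Mean = sum of lengths / count
Sum = 35.8 + 32.7 + 25.1 + 27.6 + 37.6 + 38.7 + 34.3 + 20.3
Sum = 252.1 mm
Mean = 252.1 / 8 = 31.51 mm

31.51 mm


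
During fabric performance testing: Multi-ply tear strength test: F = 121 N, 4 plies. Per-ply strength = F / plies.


Formula: Per-ply strength = Total force / Number of plies
Per-ply = 121 N / 4
Per-ply = 30.25 N

30.25 N


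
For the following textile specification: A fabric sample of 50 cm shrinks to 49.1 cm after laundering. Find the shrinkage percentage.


Formula: Shrinkage% = ((L_before - L_after) / L_before) * 100
Step 1: Shrinkage = 50 - 49.1 = 0.9 cm
Step 2: Shrinkage% = (0.9 / 50) * 100
Step 3: Shrinkage% = 0.018 * 100 = 1.8%

1.8%


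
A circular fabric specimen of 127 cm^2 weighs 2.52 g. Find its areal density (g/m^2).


Formula: GSM = mass_g / area_m2
Step 1: Convert area: 127 cm^2 = 127 / 10000 = 0.0127 m^2
Step 2: GSM = 2.52 g / 0.0127 m^2 = 198.4 g/m^2

198.4 g/m^2


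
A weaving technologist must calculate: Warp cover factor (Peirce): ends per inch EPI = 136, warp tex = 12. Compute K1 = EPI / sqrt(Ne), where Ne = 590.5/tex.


Formula: K1 = EPI / sqrt(Ne), with Ne = 590.5 / tex_warp
Step 1: Ne = 590.5 / 12 = 49.208
Step 2: sqrt(Ne) = sqrt(49.208) = 7.0148
Step 3: K1 = 136 / 7.0148 = 19.4

19.4


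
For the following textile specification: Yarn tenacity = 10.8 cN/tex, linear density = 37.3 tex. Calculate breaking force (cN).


Formula: Breaking force = Tenacity * Linear density
F = 10.8 cN/tex * 37.3 tex
F = 402.84 cN

402.84 cN


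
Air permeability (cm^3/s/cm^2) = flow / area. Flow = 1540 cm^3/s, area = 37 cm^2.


Formula: Air Permeability = Airflow / Test Area
AP = 1540 cm^3/s / 37 cm^2
AP = 41.6 cm^3/s/cm^2

41.6 cm^3/s/cm^2


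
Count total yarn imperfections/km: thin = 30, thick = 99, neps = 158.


Formula: Total = thin places + thick places + neps
Total = 30 + 99 + 158
Total = 287 imperfections/km

287 imperfections/km


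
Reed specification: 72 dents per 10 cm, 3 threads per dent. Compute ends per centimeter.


Formula: EPC = (dents per 10 cm * ends per dent) / 10
Step 1: Total ends per 10 cm = 72 * 3 = 216
Step 2: EPC = 216 / 10 = 21.6 ends/cm

21.6 ends/cm


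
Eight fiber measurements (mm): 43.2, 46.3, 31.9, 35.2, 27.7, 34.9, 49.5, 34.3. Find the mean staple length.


Formula: Mean = sum of lengths / count
Sum = 43.2 + 46.3 + 31.9 + 35.2 + 27.7 + 34.9 + 49.5 + 34.3
Sum = 303.0 mm
Mean = 303.0 / 8 = 37.88 mm

37.88 mm


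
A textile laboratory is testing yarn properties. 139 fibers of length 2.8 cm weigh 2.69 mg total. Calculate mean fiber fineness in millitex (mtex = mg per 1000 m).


Formula: fineness (mtex) = mass (mg) / total length (km) = (mass_mg / total_length_m) * 1000
Step 1: Convert fiber length: 2.8 cm = 0.028 m
Step 2: Total fiber length = 139 * 0.028 = 3.892 m
Step 3: Linear density = 2.69 mg / 3.892 m = 0.6912 mg/m
Step 4: fineness = 0.6912 * 1000 = 691.2 mtex

691.2 mtex


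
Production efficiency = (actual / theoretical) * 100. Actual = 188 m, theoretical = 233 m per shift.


Formula: Efficiency% = (Actual output / Theoretical output) * 100
Efficiency% = (188 / 233) * 100
Efficiency% = 0.806867 * 100 = 80.6867% ≈ 80.7%

80.7%


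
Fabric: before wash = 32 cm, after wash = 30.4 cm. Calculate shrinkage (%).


Formula: Shrinkage% = ((L_before - L_after) / L_before) * 100
Step 1: Shrinkage = 32 - 30.4 = 1.6 cm
Step 2: Shrinkage% = (1.6 / 32) * 100
Step 3: Shrinkage% = 0.05 * 100 = 5.0%

5.0%


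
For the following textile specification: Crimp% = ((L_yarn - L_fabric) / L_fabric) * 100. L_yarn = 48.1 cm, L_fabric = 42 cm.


Formula: Crimp% = ((L_yarn - L_fabric) / L_fabric) * 100
Step 1: Extension = 48.1 - 42 = 6.1 cm
Step 2: Crimp% = (6.1 / 42) * 100
Step 3: Crimp% = 0.145238 * 100 = 14.5238% ≈ 14.5%

14.5%


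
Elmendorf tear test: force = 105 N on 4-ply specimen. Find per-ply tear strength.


Formula: Per-ply strength = Total force / Number of plies
Per-ply = 105 N / 4
Per-ply = 26.25 N

26.25 N


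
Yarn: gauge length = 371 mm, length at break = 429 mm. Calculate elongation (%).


Formula: Elongation (%) = ((L_break - L0) / L0) * 100
Step 1: Extension = 429 - 371 = 58 mm
Step 2: Elongation = (58 / 371) * 100
Step 3: Elongation = 0.156334 * 100 = 15.6334% ≈ 15.6%

15.6%


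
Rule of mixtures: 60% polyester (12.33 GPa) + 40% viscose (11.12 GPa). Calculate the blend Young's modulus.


Formula: Blend property = (fraction_A * property_A) + (fraction_B * property_B)
Step 1: Contribution A = 60/100 * 12.33 GPa = 7.398 GPa
Step 2: Contribution B = 40/100 * 11.12 GPa = 4.448 GPa
Step 3: Blend Young's modulus = 7.398 + 4.448 = 11.846 GPa

11.846 GPa


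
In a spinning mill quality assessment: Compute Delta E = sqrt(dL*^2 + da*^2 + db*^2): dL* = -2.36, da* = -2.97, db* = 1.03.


Formula: Delta E = sqrt(dL*^2 + da*^2 + db*^2)
Step 1: dL*^2 = (-2.36)^2 = 5.5696
Step 2: da*^2 = (-2.97)^2 = 8.8209
Step 3: db*^2 = 1.03^2 = 1.0609
Step 4: Sum = 5.5696 + 8.8209 + 1.0609 = 15.4514
Step 5: Delta E = sqrt(15.4514) = 3.93

3.93 Delta E


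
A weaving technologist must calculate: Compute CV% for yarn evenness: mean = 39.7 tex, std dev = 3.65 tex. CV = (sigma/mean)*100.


Formula: CV% = (standard deviation / mean) * 100
Step 1: Ratio = 3.65 / 39.7 = 0.09194
Step 2: CV% = 0.09194 * 100 = 9.194% ≈ 9.2%

9.2%


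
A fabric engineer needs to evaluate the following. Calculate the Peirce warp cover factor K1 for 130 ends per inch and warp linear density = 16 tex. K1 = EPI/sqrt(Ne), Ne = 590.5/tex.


Formula: K1 = EPI / sqrt(Ne), with Ne = 590.5 / tex_warp
Step 1: Ne = 590.5 / 16 = 36.906
Step 2: sqrt(Ne) = sqrt(36.906) = 6.075
Step 3: K1 = 130 / 6.075 = 21.4

21.4


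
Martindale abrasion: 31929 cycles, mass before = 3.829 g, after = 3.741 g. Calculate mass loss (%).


Formula: Mass loss% = ((m_before - m_after) / m_before) * 100
Step 1: Mass loss = 3.829 - 3.741 = 0.088 g
Step 2: Ratio = 0.088 / 3.829 = 0.0229825
Step 3: Mass loss% = 0.0229825 * 100 = 2.29825% ≈ 2.30%

2.30%


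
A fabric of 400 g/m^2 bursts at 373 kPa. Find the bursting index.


Formula: Bursting Index = Bursting Strength / Fabric GSM
BI = 373 kPa / 400 g/m^2
BI = 0.933 kPa/(g/m^2)

0.933 kPa/(g/m^2)


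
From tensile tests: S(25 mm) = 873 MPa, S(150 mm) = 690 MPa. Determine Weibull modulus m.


Formula: m = ln(L1/L2) / ln(S2/S1)
Step 1: ln(L1/L2) = ln(25/150) = -1.79176
Step 2: S2/S1 = 690/873 = 0.79038
Step 3: ln(S2/S1) = ln(0.79038) = -0.23524
Step 4: m = -1.79176 / -0.23524 = 7.62

7.62 (Weibull m)


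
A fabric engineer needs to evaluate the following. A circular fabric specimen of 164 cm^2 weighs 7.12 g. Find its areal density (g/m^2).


Formula: GSM = mass_g / area_m2
Step 1: Convert area: 164 cm^2 = 164 / 10000 = 0.0164 m^2
Step 2: GSM = 7.12 g / 0.0164 m^2 = 434.1 g/m^2

434.1 g/m^2


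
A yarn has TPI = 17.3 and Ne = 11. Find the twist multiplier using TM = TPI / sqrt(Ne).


Formula: TM = TPI / sqrt(Ne)
Step 1: sqrt(Ne) = sqrt(11) = 3.3166
Step 2: TM = 17.3 / 3.3166 = 5.22

5.22 TM


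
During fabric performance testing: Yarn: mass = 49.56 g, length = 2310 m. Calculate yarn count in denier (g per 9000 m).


Formula: den = (mass_g / length_m) * 9000
Substituting: den = (49.56 / 2310) * 9000
Intermediate: 49.56 / 2310 = 0.02145455 g/m
den = 0.02145455 * 9000 = 193.1 denier

193.1 denier


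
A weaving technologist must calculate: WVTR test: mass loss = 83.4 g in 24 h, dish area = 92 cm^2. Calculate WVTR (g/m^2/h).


Formula: WVTR = mass_loss / (area * time)
Step 1: Convert area: 92 cm^2 = 0.0092 m^2
Step 2: WVTR = 83.4 g / (0.0092 m^2 * 24 h)
Step 3: WVTR = 83.4 / 0.2208 = 377.7 g/m^2/h

377.7 g/m^2/h


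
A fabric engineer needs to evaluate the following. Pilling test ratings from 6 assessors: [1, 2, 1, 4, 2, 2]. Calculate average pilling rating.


Formula: Mean = sum / count
Sum = 1 + 2 + 1 + 4 + 2 + 2 = 12
Mean = 12 / 6 = 2.0

2.0


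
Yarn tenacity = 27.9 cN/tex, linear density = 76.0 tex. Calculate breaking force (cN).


Formula: Breaking force = Tenacity * Linear density
F = 27.9 cN/tex * 76.0 tex
F = 2120.40 cN

2120.40 cN


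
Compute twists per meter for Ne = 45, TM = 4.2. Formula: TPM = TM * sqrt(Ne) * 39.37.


Formula: TPM = TM * sqrt(Ne) * 39.37
Step 1: sqrt(Ne) = sqrt(45) = 6.7082
Step 2: TM * sqrt(Ne) = 4.2 * 6.7082 = 28.1744
Step 3: TPM = 28.1744 * 39.37 = 1109 twists/m

1109 twists/m


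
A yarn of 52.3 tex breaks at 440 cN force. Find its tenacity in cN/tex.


Formula: Tenacity = Breaking force / Linear density
Tenacity = 440 cN / 52.3 tex
Tenacity = 8.41 cN/tex

8.41 cN/tex


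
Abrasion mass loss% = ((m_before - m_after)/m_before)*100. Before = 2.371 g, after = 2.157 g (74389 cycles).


Formula: Mass loss% = ((m_before - m_after) / m_before) * 100
Step 1: Mass loss = 2.371 - 2.157 = 0.214 g
Step 2: Ratio = 0.214 / 2.371 = 0.0902573
Step 3: Mass loss% = 0.0902573 * 100 = 9.02573% ≈ 9.03%

9.03%


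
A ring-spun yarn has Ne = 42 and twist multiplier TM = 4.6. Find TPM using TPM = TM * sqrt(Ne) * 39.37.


Formula: TPM = TM * sqrt(Ne) * 39.37
Step 1: sqrt(Ne) = sqrt(42) = 6.4807
Step 2: TM * sqrt(Ne) = 4.6 * 6.4807 = 29.8112
Step 3: TPM = 29.8112 * 39.37 = 1174 twists/m

1174 twists/m


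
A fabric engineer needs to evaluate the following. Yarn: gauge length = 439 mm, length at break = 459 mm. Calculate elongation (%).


Formula: Elongation (%) = ((L_break - L0) / L0) * 100
Step 1: Extension = 459 - 439 = 20 mm
Step 2: Elongation = (20 / 439) * 100
Step 3: Elongation = 0.045558 * 100 = 4.5558% ≈ 4.6%

4.6%


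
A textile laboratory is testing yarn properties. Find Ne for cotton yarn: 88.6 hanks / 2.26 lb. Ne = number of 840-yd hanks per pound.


Formula: Ne = hanks / mass_lb
Substituting: Ne = 88.6 / 2.26
Ne = 39.2

39.2 Ne


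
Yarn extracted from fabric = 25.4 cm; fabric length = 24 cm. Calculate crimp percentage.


Formula: Crimp% = ((L_yarn - L_fabric) / L_fabric) * 100
Step 1: Extension = 25.4 - 24 = 1.4 cm
Step 2: Crimp% = (1.4 / 24) * 100
Step 3: Crimp% = 0.058333 * 100 = 5.8333% ≈ 5.8%

5.8%


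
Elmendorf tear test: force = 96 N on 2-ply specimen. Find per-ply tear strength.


Formula: Per-ply strength = Total force / Number of plies
Per-ply = 96 N / 2
Per-ply = 48 N

48 N


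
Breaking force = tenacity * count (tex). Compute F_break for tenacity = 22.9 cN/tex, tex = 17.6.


Formula: Breaking force = Tenacity * Linear density
F = 22.9 cN/tex * 17.6 tex
F = 403.04 cN

403.04 cN


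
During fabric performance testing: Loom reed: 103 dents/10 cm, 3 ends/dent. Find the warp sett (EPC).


Formula: EPC = (dents per 10 cm * ends per dent) / 10
Step 1: Total ends per 10 cm = 103 * 3 = 309
Step 2: EPC = 309 / 10 = 30.9 ends/cm

30.9 ends/cm


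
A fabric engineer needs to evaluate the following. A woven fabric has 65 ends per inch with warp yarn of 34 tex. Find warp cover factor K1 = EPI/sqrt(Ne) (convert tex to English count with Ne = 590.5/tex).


Formula: K1 = EPI / sqrt(Ne), with Ne = 590.5 / tex_warp
Step 1: Ne = 590.5 / 34 = 17.368
Step 2: sqrt(Ne) = sqrt(17.368) = 4.1675
Step 3: K1 = 65 / 4.1675 = 15.6

15.6


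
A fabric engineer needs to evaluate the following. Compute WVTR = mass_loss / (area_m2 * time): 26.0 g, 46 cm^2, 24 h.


Formula: WVTR = mass_loss / (area * time)
Step 1: Convert area: 46 cm^2 = 0.0046 m^2
Step 2: WVTR = 26.0 g / (0.0046 m^2 * 24 h)
Step 3: WVTR = 26.0 / 0.1104 = 235.5 g/m^2/h

235.5 g/m^2/h


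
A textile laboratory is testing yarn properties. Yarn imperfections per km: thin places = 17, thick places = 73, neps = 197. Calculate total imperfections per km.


Formula: Total = thin places + thick places + neps
Total = 17 + 73 + 197
Total = 287 imperfections/km

287 imperfections/km


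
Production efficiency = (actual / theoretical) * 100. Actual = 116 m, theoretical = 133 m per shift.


Formula: Efficiency% = (Actual output / Theoretical output) * 100
Efficiency% = (116 / 133) * 100
Efficiency% = 0.87218 * 100 = 87.218% ≈ 87.2%

87.2%


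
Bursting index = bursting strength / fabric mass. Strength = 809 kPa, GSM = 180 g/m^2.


Formula: Bursting Index = Bursting Strength / Fabric GSM
BI = 809 kPa / 180 g/m^2
BI = 4.494 kPa/(g/m^2)

4.494 kPa/(g/m^2)


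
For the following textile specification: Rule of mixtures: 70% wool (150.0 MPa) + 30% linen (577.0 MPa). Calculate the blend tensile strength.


Formula: Blend property = (fraction_A * property_A) + (fraction_B * property_B)
Step 1: Contribution A = 70/100 * 150.0 MPa = 105.0 MPa
Step 2: Contribution B = 30/100 * 577.0 MPa = 173.1 MPa
Step 3: Blend tensile strength = 105.0 + 173.1 = 278.1 MPa

278.1 MPa


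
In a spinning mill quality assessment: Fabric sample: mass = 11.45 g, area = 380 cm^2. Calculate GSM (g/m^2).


Formula: GSM = mass_g / area_m2
Step 1: Convert area: 380 cm^2 = 380 / 10000 = 0.038 m^2
Step 2: GSM = 11.45 g / 0.038 m^2 = 301.3 g/m^2

301.3 g/m^2


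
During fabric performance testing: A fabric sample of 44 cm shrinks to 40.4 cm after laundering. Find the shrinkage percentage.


Formula: Shrinkage% = ((L_before - L_after) / L_before) * 100
Step 1: Shrinkage = 44 - 40.4 = 3.6 cm
Step 2: Shrinkage% = (3.6 / 44) * 100
Step 3: Shrinkage% = 0.081818 * 100 = 8.1818% ≈ 8.2%

8.2%


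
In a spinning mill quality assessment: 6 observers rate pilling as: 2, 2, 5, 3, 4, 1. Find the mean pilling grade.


Formula: Mean = sum / count
Sum = 2 + 2 + 5 + 3 + 4 + 1 = 17
Mean = 17 / 6 = 2.8

2.8


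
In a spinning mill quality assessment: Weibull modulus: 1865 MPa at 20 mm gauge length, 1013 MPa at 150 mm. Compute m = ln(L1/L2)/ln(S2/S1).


Formula: m = ln(L1/L2) / ln(S2/S1)
Step 1: ln(L1/L2) = ln(20/150) = -2.01490
Step 2: S2/S1 = 1013/1865 = 0.54316
Step 3: ln(S2/S1) = ln(0.54316) = -0.61035
Step 4: m = -2.01490 / -0.61035 = 3.30

3.30 (Weibull m)


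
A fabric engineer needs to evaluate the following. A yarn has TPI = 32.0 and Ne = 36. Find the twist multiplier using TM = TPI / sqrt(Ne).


Formula: TM = TPI / sqrt(Ne)
Step 1: sqrt(Ne) = sqrt(36) = 6
Step 2: TM = 32.0 / 6 = 5.33

5.33 TM


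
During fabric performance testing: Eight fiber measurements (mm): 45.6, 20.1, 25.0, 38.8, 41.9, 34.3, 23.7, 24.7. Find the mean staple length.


Formula: Mean = sum of lengths / count
Sum = 45.6 + 20.1 + 25.0 + 38.8 + 41.9 + 34.3 + 23.7 + 24.7
Sum = 254.1 mm
Mean = 254.1 / 8 = 31.76 mm

31.76 mm


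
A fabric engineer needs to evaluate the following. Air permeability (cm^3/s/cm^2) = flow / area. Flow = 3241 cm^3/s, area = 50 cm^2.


Formula: Air Permeability = Airflow / Test Area
AP = 3241 cm^3/s / 50 cm^2
AP = 64.8 cm^3/s/cm^2

64.8 cm^3/s/cm^2


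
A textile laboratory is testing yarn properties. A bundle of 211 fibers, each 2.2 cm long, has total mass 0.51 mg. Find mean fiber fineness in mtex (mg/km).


Formula: fineness (mtex) = mass (mg) / total length (km) = (mass_mg / total_length_m) * 1000
Step 1: Convert fiber length: 2.2 cm = 0.022 m
Step 2: Total fiber length = 211 * 0.022 = 4.642 m
Step 3: Linear density = 0.51 mg / 4.642 m = 0.1099 mg/m
Step 4: fineness = 0.1099 * 1000 = 109.9 mtex

109.9 mtex


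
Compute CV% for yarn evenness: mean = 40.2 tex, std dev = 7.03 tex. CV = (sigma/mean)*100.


Formula: CV% = (standard deviation / mean) * 100
Step 1: Ratio = 7.03 / 40.2 = 0.174876
Step 2: CV% = 0.174876 * 100 = 17.4876% ≈ 17.5%

17.5%


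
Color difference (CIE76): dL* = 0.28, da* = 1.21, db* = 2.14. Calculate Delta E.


Formula: Delta E = sqrt(dL*^2 + da*^2 + db*^2)
Step 1: dL*^2 = 0.28^2 = 0.0784
Step 2: da*^2 = 1.21^2 = 1.4641
Step 3: db*^2 = 2.14^2 = 4.5796
Step 4: Sum = 0.0784 + 1.4641 + 4.5796 = 6.1221
Step 5: Delta E = sqrt(6.1221) = 2.47

2.47 Delta E


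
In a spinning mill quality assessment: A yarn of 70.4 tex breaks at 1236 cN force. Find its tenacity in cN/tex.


Formula: Tenacity = Breaking force / Linear density
Tenacity = 1236 cN / 70.4 tex
Tenacity = 17.56 cN/tex

17.56 cN/tex


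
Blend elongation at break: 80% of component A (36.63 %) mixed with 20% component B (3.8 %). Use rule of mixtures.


Formula: Blend property = (fraction_A * property_A) + (fraction_B * property_B)
Step 1: Contribution A = 80/100 * 36.63 % = 29.304 %
Step 2: Contribution B = 20/100 * 3.8 % = 0.76 %
Step 3: Blend elongation at break = 29.304 + 0.76 = 30.064 %

30.064 %


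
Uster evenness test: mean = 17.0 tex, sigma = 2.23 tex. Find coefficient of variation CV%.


Formula: CV% = (standard deviation / mean) * 100
Step 1: Ratio = 2.23 / 17.0 = 0.131176
Step 2: CV% = 0.131176 * 100 = 13.1176% ≈ 13.1%

13.1%


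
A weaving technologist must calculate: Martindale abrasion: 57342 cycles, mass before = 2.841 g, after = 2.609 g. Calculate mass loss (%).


Formula: Mass loss% = ((m_before - m_after) / m_before) * 100
Step 1: Mass loss = 2.841 - 2.609 = 0.232 g
Step 2: Ratio = 0.232 / 2.841 = 0.0816614
Step 3: Mass loss% = 0.0816614 * 100 = 8.16614% ≈ 8.17%

8.17%


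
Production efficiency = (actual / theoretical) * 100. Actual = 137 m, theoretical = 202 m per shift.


Formula: Efficiency% = (Actual output / Theoretical output) * 100
Efficiency% = (137 / 202) * 100
Efficiency% = 0.678218 * 100 = 67.8218% ≈ 67.8%

67.8%


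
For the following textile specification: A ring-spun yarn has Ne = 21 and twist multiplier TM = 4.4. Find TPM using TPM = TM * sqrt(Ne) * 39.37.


Formula: TPM = TM * sqrt(Ne) * 39.37
Step 1: sqrt(Ne) = sqrt(21) = 4.5826
Step 2: TM * sqrt(Ne) = 4.4 * 4.5826 = 20.1634
Step 3: TPM = 20.1634 * 39.37 = 794 twists/m

794 twists/m


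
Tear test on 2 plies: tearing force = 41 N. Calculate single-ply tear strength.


Formula: Per-ply strength = Total force / Number of plies
Per-ply = 41 N / 2
Per-ply = 20.5 N

20.5 N


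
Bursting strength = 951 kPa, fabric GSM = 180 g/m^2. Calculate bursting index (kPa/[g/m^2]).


Formula: Bursting Index = Bursting Strength / Fabric GSM
BI = 951 kPa / 180 g/m^2
BI = 5.283 kPa/(g/m^2)

5.283 kPa/(g/m^2)


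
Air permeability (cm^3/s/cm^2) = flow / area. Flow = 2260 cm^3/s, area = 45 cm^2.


Formula: Air Permeability = Airflow / Test Area
AP = 2260 cm^3/s / 45 cm^2
AP = 50.2 cm^3/s/cm^2

50.2 cm^3/s/cm^2


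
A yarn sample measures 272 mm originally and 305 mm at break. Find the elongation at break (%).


Formula: Elongation (%) = ((L_break - L0) / L0) * 100
Step 1: Extension = 305 - 272 = 33 mm
Step 2: Elongation = (33 / 272) * 100
Step 3: Elongation = 0.121324 * 100 = 12.1324% ≈ 12.1%

12.1%


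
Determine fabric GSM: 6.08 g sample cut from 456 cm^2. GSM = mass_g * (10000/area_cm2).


Formula: GSM = mass_g / area_m2
Step 1: Convert area: 456 cm^2 = 456 / 10000 = 0.0456 m^2
Step 2: GSM = 6.08 g / 0.0456 m^2 = 133.3 g/m^2

133.3 g/m^2


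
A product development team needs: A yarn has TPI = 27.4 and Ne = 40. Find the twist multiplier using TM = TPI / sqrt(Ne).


Formula: TM = TPI / sqrt(Ne)
Step 1: sqrt(Ne) = sqrt(40) = 6.3246
Step 2: TM = 27.4 / 6.3246 = 4.33

4.33 TM


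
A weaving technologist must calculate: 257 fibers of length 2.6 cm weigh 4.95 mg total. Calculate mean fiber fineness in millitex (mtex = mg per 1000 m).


Formula: fineness (mtex) = mass (mg) / total length (km) = (mass_mg / total_length_m) * 1000
Step 1: Convert fiber length: 2.6 cm = 0.026 m
Step 2: Total fiber length = 257 * 0.026 = 6.682 m
Step 3: Linear density = 4.95 mg / 6.682 m = 0.7408 mg/m
Step 4: fineness = 0.7408 * 1000 = 740.8 mtex

740.8 mtex


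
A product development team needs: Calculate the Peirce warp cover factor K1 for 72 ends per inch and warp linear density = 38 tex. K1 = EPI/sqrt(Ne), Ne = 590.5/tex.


Formula: K1 = EPI / sqrt(Ne), with Ne = 590.5 / tex_warp
Step 1: Ne = 590.5 / 38 = 15.539
Step 2: sqrt(Ne) = sqrt(15.539) = 3.942
Step 3: K1 = 72 / 3.942 = 18.3

18.3


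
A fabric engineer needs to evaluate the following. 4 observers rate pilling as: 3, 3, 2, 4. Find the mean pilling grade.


Formula: Mean = sum / count
Sum = 3 + 3 + 2 + 4 = 12
Mean = 12 / 4 = 3.0

3.0


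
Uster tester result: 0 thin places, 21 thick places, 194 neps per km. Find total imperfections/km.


Formula: Total = thin places + thick places + neps
Total = 0 + 21 + 194
Total = 215 imperfections/km

215 imperfections/km


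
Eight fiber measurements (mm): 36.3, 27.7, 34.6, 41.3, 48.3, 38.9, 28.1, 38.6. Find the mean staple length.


Formula: Mean = sum of lengths / count
Sum = 36.3 + 27.7 + 34.6 + 41.3 + 48.3 + 38.9 + 28.1 + 38.6
Sum = 293.8 mm
Mean = 293.8 / 8 = 36.73 mm

36.73 mm


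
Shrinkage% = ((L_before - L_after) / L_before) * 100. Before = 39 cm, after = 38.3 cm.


Formula: Shrinkage% = ((L_before - L_after) / L_before) * 100
Step 1: Shrinkage = 39 - 38.3 = 0.7 cm
Step 2: Shrinkage% = (0.7 / 39) * 100
Step 3: Shrinkage% = 0.017949 * 100 = 1.7949% ≈ 1.8%

1.8%


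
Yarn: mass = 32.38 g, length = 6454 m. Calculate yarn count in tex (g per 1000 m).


Formula: Tex = (mass_g / length_m) * 1000
Substituting: Tex = (32.38 / 6454) * 1000
Intermediate: 32.38 / 6454 = 0.00501704 g/m
Tex = 0.00501704 * 1000 = 5.02 tex

5.02 tex


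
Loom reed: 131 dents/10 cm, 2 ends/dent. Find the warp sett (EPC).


Formula: EPC = (dents per 10 cm * ends per dent) / 10
Step 1: Total ends per 10 cm = 131 * 2 = 262
Step 2: EPC = 262 / 10 = 26.2 ends/cm

26.2 ends/cm


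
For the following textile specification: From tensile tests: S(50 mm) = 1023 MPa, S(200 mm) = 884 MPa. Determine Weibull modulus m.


Formula: m = ln(L1/L2) / ln(S2/S1)
Step 1: ln(L1/L2) = ln(50/200) = -1.38629
Step 2: S2/S1 = 884/1023 = 0.86413
Step 3: ln(S2/S1) = ln(0.86413) = -0.14603
Step 4: m = -1.38629 / -0.14603 = 9.49

9.49 (Weibull m)


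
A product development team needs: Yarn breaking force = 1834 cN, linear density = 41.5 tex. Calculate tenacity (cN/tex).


Formula: Tenacity = Breaking force / Linear density
Tenacity = 1834 cN / 41.5 tex
Tenacity = 44.19 cN/tex

44.19 cN/tex


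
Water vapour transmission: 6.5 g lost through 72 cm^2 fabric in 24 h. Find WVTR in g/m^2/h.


Formula: WVTR = mass_loss / (area * time)
Step 1: Convert area: 72 cm^2 = 0.0072 m^2
Step 2: WVTR = 6.5 g / (0.0072 m^2 * 24 h)
Step 3: WVTR = 6.5 / 0.1728 = 37.6 g/m^2/h

37.6 g/m^2/h


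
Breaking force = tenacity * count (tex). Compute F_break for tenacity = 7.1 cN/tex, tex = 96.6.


Formula: Breaking force = Tenacity * Linear density
F = 7.1 cN/tex * 96.6 tex
F = 685.86 cN

685.86 cN


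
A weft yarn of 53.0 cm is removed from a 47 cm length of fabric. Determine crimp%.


Formula: Crimp% = ((L_yarn - L_fabric) / L_fabric) * 100
Step 1: Extension = 53.0 - 47 = 6.0 cm
Step 2: Crimp% = (6.0 / 47) * 100
Step 3: Crimp% = 0.12766 * 100 = 12.766% ≈ 12.8%

12.8%


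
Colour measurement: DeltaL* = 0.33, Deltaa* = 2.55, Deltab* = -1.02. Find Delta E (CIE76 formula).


Formula: Delta E = sqrt(dL*^2 + da*^2 + db*^2)
Step 1: dL*^2 = 0.33^2 = 0.1089
Step 2: da*^2 = 2.55^2 = 6.5025
Step 3: db*^2 = (-1.02)^2 = 1.0404
Step 4: Sum = 0.1089 + 6.5025 + 1.0404 = 7.6518
Step 5: Delta E = sqrt(7.6518) = 2.77

2.77 Delta E
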